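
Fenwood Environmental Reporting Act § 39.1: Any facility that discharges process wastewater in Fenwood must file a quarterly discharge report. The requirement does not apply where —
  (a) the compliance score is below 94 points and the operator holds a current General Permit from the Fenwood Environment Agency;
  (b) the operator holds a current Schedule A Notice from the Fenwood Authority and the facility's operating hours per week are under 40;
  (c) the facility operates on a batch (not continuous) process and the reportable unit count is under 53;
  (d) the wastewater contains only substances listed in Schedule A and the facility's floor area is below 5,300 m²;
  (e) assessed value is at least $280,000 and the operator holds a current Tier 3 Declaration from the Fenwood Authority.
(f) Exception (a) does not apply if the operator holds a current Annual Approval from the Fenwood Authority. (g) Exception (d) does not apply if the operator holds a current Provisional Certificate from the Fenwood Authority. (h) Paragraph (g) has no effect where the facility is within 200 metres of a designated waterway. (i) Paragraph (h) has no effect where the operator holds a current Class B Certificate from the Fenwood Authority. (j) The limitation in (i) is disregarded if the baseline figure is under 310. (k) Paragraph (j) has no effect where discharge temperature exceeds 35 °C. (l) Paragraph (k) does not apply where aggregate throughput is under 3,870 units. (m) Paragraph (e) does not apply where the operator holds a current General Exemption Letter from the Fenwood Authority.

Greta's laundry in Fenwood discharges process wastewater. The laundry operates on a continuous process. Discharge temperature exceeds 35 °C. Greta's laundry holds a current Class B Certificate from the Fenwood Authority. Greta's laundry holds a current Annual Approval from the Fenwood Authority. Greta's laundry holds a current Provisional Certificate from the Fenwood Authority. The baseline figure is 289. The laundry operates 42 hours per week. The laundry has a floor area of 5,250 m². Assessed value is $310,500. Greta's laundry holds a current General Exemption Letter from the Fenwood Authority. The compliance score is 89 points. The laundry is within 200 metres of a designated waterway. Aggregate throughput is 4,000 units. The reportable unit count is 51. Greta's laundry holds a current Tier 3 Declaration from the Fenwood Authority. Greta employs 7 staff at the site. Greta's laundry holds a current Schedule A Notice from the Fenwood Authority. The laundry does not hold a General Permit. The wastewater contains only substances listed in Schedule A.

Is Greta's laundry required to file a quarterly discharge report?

Exception (a) does not apply: no General Permit is held.
Exception (b) requires that the facility's operating hours per week are under 40; but the facility's operating hours per week are 42, not under 40, so (b) is unavailable.
Exception (c) requires that the facility operates on a batch (not continuous) process; but the facility operates on a continuous process, so (c) is unavailable.
Exception (d)'s conditions are all satisfied: the wastewater is Schedule-A-only; the facility's floor area is 5,250 m², below the 5,300 m² limit. However, paragraphs (g)–(l) must be considered: (g) operates against (d): a current Provisional Certificate is held. (h) is triggered (the laundry is within 200 m of a designated waterway), but yields to (i): (i) operates against (h): a current Class B Certificate is held. (j) is engaged (the baseline figure is 289, under the 310 limit), but yields to (k): (k) operates — discharge temperature exceeds 35 °C. (l) is inapplicable (aggregate throughput is 4,000 units, not under 3,870 units), so (k) stands. So (d) is unavailable.
Exception (e): assessed value is $310,500, meeting the $280,000 threshold; a current Tier 3 Declaration is held — every condition holds. But applying paragraph (m): (m) is triggered — a current General Exemption Letter is held. Exception (e) does not apply.
None of the exceptions is available; § 39.1 applies in full.

Yes — Greta's laundry must file a quarterly discharge report.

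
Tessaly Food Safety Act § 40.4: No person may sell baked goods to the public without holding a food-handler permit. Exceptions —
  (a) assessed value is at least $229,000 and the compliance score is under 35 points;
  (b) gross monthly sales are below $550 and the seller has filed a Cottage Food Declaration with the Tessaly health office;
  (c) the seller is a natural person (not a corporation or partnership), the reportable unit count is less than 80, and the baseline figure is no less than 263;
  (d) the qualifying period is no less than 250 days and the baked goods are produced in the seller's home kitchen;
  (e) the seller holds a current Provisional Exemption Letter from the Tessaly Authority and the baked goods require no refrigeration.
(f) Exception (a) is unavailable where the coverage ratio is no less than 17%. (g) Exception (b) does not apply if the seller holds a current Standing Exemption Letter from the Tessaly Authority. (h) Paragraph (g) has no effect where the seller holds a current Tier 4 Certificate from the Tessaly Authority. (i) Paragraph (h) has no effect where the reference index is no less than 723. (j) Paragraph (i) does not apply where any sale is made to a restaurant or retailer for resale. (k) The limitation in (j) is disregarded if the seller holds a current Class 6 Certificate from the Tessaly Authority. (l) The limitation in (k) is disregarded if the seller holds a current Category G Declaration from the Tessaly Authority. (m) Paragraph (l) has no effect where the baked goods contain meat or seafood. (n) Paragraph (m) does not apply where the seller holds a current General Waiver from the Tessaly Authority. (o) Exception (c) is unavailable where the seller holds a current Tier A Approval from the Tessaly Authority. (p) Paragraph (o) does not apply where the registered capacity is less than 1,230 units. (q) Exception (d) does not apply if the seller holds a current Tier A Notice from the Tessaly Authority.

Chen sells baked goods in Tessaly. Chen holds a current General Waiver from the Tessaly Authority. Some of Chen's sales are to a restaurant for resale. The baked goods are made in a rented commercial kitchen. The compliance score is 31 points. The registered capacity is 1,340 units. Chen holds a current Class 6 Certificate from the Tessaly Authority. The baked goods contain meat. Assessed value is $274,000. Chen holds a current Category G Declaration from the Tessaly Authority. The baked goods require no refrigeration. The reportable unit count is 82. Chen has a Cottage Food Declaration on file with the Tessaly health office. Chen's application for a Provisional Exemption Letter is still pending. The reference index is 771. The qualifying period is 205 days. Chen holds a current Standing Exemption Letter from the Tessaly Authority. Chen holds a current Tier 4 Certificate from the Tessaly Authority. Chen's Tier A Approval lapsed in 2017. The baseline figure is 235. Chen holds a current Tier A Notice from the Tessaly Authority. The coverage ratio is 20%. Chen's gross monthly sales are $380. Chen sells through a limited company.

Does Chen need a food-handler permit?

No — exception (b) applies; Chen is not required to hold a food-handler permit.

Exception (a)'s conditions are all satisfied: assessed value is $274,000, meeting the $229,000 threshold; the compliance score is 31 points, under the 35 points limit. But: (f) operates against (a): the coverage ratio is 20%, meeting the 17% threshold. (a) is therefore removed.
Exception (b) is satisfied on its face — gross monthly sales are $380, below the $550 limit; a Cottage Food Declaration is on file. Under paragraphs (g)–(n): (g) applies (a current Standing Exemption Letter is held), but is overridden by (h): (h) operates against (g): a current Tier 4 Certificate is held. (i) would limit (h) — the reference index is 771, meeting the 723 threshold — but (j) sets (i) aside: (j) operates against (i): some sales are to a restaurant for resale. (k) would limit (j) — a current Class 6 Certificate is held — but (l) sets (k) aside: (l) operates against (k): a current Category G Declaration is held. (m) would limit (l) — the baked goods contain meat — but (n) sets (m) aside: (n) operates against (m): a current General Waiver is held. (b) remains available.
Exception (c) does not apply: the seller operates through a limited company.
Exception (d) requires that the qualifying period is no less than 250 days; but the qualifying period is 205 days, short of 250 days, so (d) is unavailable.
Exception (e) does not apply: the Provisional Exemption Letter is not current.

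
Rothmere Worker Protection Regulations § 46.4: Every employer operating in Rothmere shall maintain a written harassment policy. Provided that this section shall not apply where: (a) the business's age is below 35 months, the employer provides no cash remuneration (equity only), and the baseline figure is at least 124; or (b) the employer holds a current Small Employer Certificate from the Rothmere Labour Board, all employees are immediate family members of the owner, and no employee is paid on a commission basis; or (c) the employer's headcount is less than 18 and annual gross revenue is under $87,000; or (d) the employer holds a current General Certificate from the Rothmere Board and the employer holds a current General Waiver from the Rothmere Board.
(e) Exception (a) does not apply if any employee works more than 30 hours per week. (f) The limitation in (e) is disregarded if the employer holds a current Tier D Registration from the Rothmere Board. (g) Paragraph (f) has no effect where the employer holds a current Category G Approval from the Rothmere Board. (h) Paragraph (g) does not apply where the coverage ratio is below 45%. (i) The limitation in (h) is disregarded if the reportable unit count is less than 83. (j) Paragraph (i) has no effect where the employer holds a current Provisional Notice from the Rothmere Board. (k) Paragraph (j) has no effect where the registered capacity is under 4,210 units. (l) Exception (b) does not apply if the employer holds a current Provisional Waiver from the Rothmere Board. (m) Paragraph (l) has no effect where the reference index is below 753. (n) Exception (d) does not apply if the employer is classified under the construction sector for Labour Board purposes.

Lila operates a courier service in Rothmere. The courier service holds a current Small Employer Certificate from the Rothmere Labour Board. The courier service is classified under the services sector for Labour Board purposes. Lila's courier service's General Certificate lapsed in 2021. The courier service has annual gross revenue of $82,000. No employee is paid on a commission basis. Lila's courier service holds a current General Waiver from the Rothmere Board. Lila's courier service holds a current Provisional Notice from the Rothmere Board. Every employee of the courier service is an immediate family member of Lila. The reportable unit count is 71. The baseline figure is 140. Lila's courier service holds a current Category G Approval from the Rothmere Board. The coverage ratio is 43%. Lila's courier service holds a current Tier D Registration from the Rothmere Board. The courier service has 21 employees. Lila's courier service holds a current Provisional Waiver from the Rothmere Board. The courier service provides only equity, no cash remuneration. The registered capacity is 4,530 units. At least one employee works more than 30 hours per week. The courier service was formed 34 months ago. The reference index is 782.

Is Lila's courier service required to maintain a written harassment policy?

No — exception (a) applies; Lila's courier service is not required to maintain a written harassment policy.

Exception (a)'s conditions are all satisfied: the business's age is 34 months, below the 35 months limit; remuneration is equity-only; the baseline figure is 140, meeting the 124 threshold. Applying paragraphs (e)–(k): (e) would limit (a) — at least one employee exceeds 30 hours/week — but (f) sets (e) aside: (f) applies — a current Tier D Registration is held. (g) would limit (f) — a current Category G Approval is held — but (h) sets (g) aside: (h) applies — the coverage ratio is 43%, below the 45% limit. (i) is triggered (the reportable unit count is 71, less than the 83 limit), but is displaced by (j): (j) operates against (i): a current Provisional Notice is held. (k), which would lift (j), is inapplicable — the registered capacity is 4,530 units, not under 4,210 units. (a) remains available.
Exception (b): a current Small Employer Certificate is held; every employee is an immediate family member; no employee is paid on commission — every condition holds. But: (l) operates against (b): a current Provisional Waiver is held. (m), which would lift (l), is inapplicable — the reference index is 782, not below 753. (b) is therefore removed.
Exception (c) requires that the employer's headcount is less than 18; but the employer's headcount is 21, not less than 18, so (c) is unavailable.
Exception (d) requires that the employer holds a current General Certificate from the Rothmere Board; but the General Certificate is not current, so (d) is unavailable.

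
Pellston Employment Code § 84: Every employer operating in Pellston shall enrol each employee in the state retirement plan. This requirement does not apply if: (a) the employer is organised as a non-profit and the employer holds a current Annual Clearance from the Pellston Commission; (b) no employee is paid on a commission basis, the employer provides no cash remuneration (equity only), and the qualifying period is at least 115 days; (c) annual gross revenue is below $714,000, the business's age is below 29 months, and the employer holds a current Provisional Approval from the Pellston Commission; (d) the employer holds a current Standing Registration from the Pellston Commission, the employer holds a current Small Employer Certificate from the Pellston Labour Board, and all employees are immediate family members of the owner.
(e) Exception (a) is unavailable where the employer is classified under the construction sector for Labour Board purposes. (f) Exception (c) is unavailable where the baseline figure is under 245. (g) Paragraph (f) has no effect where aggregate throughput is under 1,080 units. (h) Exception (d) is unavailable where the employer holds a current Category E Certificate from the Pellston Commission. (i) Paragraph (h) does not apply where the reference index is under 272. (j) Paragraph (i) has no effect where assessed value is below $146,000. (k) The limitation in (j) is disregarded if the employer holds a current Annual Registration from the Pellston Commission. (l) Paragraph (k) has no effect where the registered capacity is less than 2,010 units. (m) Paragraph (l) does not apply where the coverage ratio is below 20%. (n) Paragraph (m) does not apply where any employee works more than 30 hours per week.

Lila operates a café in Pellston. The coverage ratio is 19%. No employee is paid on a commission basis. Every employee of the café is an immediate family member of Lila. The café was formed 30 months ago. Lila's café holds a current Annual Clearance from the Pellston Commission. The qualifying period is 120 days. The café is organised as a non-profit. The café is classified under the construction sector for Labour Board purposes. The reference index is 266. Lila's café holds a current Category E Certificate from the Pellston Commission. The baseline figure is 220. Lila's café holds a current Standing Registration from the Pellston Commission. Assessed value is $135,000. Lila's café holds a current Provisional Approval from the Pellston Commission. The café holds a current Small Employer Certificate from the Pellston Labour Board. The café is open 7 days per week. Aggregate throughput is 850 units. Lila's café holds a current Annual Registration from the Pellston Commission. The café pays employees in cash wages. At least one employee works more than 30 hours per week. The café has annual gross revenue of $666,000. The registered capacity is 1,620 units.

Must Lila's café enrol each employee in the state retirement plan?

Yes — Lila's café must enrol each employee in the state retirement plan.

Exception (a) is satisfied on its face — the employer is a non-profit; a current Annual Clearance is held. But applying paragraph (e): (e) applies — the café is classified under the construction sector. (a) is therefore removed.
Exception (b) requires that the employer provides no cash remuneration (equity only); but employees are paid cash wages, so (b) is unavailable.
Exception (c) fails — the business's age is 30 months, not below 29 months.
Exception (d) is satisfied on its face — a current Standing Registration is held; a current Small Employer Certificate is held; every employee is an immediate family member. But applying paragraphs (h)–(n): (h) operates against (d): a current Category E Certificate is held. (i) would limit (h) — the reference index is 266, under the 272 limit — but (j) sets (i) aside: (j) applies — assessed value is $135,000, below the $146,000 limit. (k) would limit (j) — a current Annual Registration is held — but (l) sets (k) aside: (l) operates against (k): the registered capacity is 1,620 units, less than the 2,010 units limit. (m) would limit (l) — the coverage ratio is 19%, below the 20% limit — but (n) sets (m) aside: (n) is triggered — at least one employee exceeds 30 hours/week. Exception (d) does not apply.
No exception is made out. Lila's café falls within the general rule.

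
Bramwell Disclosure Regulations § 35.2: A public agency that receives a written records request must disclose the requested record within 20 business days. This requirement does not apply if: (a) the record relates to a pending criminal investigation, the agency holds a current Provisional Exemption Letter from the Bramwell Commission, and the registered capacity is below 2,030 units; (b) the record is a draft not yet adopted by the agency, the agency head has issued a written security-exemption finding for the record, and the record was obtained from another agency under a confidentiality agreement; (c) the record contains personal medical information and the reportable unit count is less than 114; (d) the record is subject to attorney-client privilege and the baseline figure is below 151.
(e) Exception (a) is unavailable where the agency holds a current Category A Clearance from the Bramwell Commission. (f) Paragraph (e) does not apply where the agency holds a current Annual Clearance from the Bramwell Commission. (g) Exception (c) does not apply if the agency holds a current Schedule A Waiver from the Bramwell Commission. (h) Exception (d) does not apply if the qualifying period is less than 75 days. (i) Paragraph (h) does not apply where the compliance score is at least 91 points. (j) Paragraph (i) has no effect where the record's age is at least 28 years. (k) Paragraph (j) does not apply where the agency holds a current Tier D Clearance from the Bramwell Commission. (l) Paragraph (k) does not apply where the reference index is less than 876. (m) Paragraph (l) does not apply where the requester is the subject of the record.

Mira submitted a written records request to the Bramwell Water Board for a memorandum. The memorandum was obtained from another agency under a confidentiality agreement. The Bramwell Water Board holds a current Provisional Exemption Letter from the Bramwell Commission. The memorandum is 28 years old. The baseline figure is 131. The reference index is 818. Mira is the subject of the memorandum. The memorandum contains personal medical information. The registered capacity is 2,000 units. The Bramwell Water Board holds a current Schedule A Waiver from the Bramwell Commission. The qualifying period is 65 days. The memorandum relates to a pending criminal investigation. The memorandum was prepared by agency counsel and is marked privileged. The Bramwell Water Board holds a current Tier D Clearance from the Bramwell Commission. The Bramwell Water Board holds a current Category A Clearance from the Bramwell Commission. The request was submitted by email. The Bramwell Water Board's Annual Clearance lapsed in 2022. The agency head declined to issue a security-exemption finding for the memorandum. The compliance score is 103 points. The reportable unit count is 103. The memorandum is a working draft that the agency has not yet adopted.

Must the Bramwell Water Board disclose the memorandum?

All of (a)'s requirements are met (the memorandum relates to a pending investigation; a current Provisional Exemption Letter is held; the registered capacity is 2,000 units, below the 2,030 units limit). But: (e) operates against (a): a current Category A Clearance is held. (f) does not operate here (the Annual Clearance is not current), so (e) stands. Exception (a) does not apply.
Exception (b) requires that the agency head has issued a written security-exemption finding for the record; but the agency head declined to issue a security-exemption finding, so (b) is unavailable.
All of (c)'s requirements are met (the memorandum contains personal medical information; the reportable unit count is 103, less than the 114 limit). Turning to paragraph (g): (g) operates against (c): a current Schedule A Waiver is held. (c) is therefore removed.
All of (d)'s requirements are met (the memorandum is privileged; the baseline figure is 131, below the 151 limit). Applying paragraphs (h)–(m): (h) is engaged (the qualifying period is 65 days, less than the 75 days limit), but is overridden by (i): (i) applies — the compliance score is 103 points, meeting the 91 points threshold. (j) is engaged (the record's age is 28 years, meeting the 28 years threshold), but is displaced by (k): (k) operates against (j): a current Tier D Clearance is held. (l) applies (the reference index is 818, less than the 876 limit), but is itself disapplied by (m): (m) operates against (l): Mira is the subject of the memorandum. Exception (d) stands.

No — exception (d) applies; the Bramwell Water Board is not required to disclose the memorandum.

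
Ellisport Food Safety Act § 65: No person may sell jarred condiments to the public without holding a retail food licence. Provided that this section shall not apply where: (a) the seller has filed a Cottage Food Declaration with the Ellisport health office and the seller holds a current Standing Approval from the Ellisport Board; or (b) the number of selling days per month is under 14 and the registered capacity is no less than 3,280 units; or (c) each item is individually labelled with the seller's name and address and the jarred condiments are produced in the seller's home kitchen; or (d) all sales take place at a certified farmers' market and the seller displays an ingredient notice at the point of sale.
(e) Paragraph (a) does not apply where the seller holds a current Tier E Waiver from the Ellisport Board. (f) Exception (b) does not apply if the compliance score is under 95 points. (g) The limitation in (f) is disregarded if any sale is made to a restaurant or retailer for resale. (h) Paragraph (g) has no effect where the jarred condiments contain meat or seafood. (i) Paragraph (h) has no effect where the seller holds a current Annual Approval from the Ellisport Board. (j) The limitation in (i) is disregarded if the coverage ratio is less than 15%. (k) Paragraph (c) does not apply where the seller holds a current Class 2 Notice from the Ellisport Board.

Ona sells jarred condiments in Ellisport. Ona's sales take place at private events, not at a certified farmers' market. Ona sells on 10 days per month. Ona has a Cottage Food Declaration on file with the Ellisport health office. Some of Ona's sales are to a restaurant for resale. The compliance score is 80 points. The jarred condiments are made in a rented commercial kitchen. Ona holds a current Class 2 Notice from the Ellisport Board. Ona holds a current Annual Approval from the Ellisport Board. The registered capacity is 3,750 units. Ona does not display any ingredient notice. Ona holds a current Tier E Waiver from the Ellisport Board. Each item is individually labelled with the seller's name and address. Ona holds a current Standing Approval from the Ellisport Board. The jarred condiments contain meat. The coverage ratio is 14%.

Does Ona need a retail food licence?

Yes — Ona must hold a retail food licence.

Exception (a) is satisfied on its face — a Cottage Food Declaration is on file; a current Standing Approval is held. But applying paragraph (e): (e) operates against (a): a current Tier E Waiver is held. (a) is therefore removed.
Exception (b) is satisfied on its face — the number of selling days per month is 10, under the 14 limit; the registered capacity is 3,750 units, meeting the 3,280 units threshold. Turning to paragraphs (f)–(j): (f) operates — the compliance score is 80 points, under the 95 points limit. (g) would limit (f) — some sales are to a restaurant for resale — but (h) sets (g) aside: (h) is triggered — the jarred condiments contain meat. (i) would limit (h) — a current Annual Approval is held — but (j) sets (i) aside: (j) operates — the coverage ratio is 14%, less than the 15% limit. (b) is therefore removed.
Exception (c) requires that the jarred condiments are produced in the seller's home kitchen; but the jarred condiments are made in a commercial kitchen, not a home kitchen, so (c) is unavailable.
Exception (d) fails — sales are at private events, not a certified farmers' market.
No exception displaces § 65.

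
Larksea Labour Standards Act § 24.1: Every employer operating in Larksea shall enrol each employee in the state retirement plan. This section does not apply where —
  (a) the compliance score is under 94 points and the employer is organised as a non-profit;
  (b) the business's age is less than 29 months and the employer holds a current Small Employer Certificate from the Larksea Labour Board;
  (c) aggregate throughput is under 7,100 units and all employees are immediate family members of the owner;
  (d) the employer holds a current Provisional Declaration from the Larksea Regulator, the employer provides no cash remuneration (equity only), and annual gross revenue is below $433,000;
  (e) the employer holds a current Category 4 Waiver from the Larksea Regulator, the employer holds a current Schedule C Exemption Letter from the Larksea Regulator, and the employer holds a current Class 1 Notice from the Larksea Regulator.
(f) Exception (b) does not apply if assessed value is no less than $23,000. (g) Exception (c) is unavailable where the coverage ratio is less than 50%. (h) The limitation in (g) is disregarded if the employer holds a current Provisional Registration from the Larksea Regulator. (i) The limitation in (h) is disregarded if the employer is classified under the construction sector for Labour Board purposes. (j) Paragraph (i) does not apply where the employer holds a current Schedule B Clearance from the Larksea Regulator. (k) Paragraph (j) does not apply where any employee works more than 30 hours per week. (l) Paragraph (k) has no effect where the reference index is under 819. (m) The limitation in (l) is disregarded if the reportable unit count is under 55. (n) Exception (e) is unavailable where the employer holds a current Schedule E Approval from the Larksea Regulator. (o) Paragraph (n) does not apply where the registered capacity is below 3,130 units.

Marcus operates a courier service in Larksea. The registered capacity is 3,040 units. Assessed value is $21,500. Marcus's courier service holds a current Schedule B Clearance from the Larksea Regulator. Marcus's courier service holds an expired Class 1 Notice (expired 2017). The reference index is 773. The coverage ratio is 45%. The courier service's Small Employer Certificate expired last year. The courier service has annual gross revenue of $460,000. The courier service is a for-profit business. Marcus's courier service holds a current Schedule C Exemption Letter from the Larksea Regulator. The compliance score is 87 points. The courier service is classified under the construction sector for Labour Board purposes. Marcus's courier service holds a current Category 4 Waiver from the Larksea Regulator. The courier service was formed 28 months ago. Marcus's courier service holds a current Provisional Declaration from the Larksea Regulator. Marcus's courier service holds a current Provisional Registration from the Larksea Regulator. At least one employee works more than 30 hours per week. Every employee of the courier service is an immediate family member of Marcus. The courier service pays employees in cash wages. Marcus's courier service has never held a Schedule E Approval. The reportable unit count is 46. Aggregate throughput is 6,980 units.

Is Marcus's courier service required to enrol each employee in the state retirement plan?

Exception (a) does not apply: the employer is for-profit.
Exception (b) fails — the Small Employer Certificate has expired.
Exception (c): aggregate throughput is 6,980 units, under the 7,100 units limit; every employee is an immediate family member — every condition holds. Turning to paragraphs (g)–(m): (g) operates against (c): the coverage ratio is 45%, less than the 50% limit. (h) would limit (g) — a current Provisional Registration is held — but (i) sets (h) aside: (i) operates against (h): the courier service is classified under the construction sector. (j) is engaged (a current Schedule B Clearance is held), but is displaced by (k): (k) is triggered — at least one employee exceeds 30 hours/week. (l) would limit (k) — the reference index is 773, under the 819 limit — but (m) sets (l) aside: (m) is triggered — the reportable unit count is 46, under the 55 limit. So (c) is unavailable.
Exception (d) fails — employees are paid cash wages.
Exception (e) does not apply: no current Class 1 Notice is held.
Every exception is unavailable, so the rule governs.

Yes — Marcus's courier service must enrol each employee in the state retirement plan.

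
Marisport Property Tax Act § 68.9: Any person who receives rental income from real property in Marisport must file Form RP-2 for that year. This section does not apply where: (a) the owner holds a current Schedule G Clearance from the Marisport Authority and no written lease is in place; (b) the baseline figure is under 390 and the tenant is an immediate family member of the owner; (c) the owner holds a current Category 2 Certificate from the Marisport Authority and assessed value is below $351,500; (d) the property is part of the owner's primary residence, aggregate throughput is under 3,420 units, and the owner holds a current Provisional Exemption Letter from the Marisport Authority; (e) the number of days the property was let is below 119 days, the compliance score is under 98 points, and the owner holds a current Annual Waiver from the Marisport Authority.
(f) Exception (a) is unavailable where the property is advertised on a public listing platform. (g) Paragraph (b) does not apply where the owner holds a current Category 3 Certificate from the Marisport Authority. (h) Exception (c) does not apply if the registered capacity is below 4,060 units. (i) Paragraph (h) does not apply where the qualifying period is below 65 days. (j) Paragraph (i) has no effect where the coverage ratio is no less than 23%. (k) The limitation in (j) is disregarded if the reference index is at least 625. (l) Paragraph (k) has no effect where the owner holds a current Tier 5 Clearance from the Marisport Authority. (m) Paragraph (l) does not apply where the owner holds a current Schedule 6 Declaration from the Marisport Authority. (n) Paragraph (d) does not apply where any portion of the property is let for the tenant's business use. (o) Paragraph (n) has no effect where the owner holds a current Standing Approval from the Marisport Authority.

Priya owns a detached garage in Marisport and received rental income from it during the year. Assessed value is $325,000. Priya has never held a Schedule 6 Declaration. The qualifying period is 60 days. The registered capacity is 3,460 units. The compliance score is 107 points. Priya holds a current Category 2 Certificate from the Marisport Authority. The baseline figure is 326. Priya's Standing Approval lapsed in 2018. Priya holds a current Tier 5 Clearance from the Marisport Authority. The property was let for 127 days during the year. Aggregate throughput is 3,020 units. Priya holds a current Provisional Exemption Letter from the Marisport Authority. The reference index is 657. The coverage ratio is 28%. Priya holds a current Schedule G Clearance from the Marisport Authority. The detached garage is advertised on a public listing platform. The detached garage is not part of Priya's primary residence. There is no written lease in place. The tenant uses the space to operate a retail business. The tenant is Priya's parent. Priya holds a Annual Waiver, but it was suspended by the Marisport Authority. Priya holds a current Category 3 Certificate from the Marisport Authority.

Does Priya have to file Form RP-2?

Exception (a)'s conditions are all satisfied: a current Schedule G Clearance is held; there is no written lease. But applying paragraph (f): (f) operates against (a): the property is publicly advertised. (a) is therefore removed.
Exception (b): the baseline figure is 326, under the 390 limit; the tenant is an immediate family member — every condition holds. However, paragraph (g) must be considered: (g) is engaged — a current Category 3 Certificate is held. So (b) is unavailable.
Exception (c) is satisfied on its face — a current Category 2 Certificate is held; assessed value is $325,000, below the $351,500 limit. But: (h) operates — the registered capacity is 3,460 units, below the 4,060 units limit. (i) operates (the qualifying period is 60 days, below the 65 days limit), but is displaced by (j): (j) applies — the coverage ratio is 28%, meeting the 23% threshold. (k) applies (the reference index is 657, meeting the 625 threshold), but is overridden by (l): (l) is triggered — a current Tier 5 Clearance is held. (m) is not engaged (no current Schedule 6 Declaration is held), so (l) stands. Exception (c) does not apply.
Exception (d) requires that the property is part of the owner's primary residence; but the detached garage is not part of the primary residence, so (d) is unavailable.
Exception (e) requires that the number of days the property was let is below 119 days; but the number of days the property was let is 127 days, not below 119 days, so (e) is unavailable.
No exception is made out. Priya falls within the general rule.

Yes — Priya must file Form RP-2.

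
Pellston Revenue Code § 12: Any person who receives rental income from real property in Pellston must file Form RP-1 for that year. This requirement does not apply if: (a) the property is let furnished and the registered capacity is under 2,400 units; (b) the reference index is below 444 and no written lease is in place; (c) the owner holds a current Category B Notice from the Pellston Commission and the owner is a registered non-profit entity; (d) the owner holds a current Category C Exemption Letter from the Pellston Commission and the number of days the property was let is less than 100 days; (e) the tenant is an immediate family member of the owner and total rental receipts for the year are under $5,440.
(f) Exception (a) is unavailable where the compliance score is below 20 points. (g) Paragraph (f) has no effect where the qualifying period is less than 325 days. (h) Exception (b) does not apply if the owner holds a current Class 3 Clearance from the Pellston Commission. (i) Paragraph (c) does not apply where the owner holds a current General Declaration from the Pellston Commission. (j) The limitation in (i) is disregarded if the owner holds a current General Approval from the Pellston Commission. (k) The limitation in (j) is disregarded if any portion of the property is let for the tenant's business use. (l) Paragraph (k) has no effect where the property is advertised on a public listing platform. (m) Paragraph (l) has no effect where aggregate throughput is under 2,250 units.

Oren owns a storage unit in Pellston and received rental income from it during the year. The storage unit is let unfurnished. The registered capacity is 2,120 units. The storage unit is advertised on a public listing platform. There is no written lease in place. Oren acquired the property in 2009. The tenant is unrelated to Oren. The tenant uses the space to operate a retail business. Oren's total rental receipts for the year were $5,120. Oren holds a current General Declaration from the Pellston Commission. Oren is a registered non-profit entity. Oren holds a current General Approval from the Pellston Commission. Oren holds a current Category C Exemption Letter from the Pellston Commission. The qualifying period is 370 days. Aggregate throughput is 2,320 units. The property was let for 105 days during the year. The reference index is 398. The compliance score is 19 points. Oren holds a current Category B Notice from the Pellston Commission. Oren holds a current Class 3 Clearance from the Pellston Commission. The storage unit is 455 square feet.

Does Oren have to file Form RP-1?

No — exception (c) applies; Oren is not required to file Form RP-1.

Exception (a) fails — the property is let unfurnished.
Exception (b)'s conditions are all satisfied: the reference index is 398, below the 444 limit; there is no written lease. But applying paragraph (h): (h) operates against (b): a current Class 3 Clearance is held. (b) is therefore removed.
Exception (c): a current Category B Notice is held; Oren is a registered non-profit — every condition holds. Applying paragraphs (i)–(m): (i) would limit (c) — a current General Declaration is held — but (j) sets (i) aside: (j) operates against (i): a current General Approval is held. (k) is engaged (the space is let for business use), but is set aside by (l): (l) operates against (k): the property is publicly advertised. (m) is not triggered (aggregate throughput is 2,320 units, not under 2,250 units), so (l) stands. Exception (c) stands.
Exception (d) fails — the number of days the property was let is 105 days, not less than 100 days.
Exception (e) requires that the tenant is an immediate family member of the owner; but the tenant is unrelated to the owner, so (e) is unavailable.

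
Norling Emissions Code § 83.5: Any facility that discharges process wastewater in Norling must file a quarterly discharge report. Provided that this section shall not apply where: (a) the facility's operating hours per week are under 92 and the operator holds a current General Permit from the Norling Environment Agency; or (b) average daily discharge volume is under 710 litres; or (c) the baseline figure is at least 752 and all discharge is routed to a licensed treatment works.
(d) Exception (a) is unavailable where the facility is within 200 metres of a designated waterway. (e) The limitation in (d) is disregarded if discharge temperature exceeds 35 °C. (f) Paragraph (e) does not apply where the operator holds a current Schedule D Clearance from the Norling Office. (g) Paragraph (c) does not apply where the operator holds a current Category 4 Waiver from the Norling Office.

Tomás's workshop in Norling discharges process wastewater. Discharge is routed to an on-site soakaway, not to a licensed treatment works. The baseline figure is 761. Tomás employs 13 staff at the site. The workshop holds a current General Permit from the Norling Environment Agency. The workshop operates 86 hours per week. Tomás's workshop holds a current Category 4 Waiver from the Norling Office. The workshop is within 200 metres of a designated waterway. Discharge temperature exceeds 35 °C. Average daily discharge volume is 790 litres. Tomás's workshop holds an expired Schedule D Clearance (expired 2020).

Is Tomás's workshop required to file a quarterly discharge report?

All of (a)'s requirements are met (the facility's operating hours per week are 86, under the 92 limit; a current General Permit is held). As to paragraphs (d)–(f): (d) is triggered (the workshop is within 200 m of a designated waterway), but is overridden by (e): (e) operates against (d): discharge temperature exceeds 35 °C. (f), which would lift (e), is not triggered — the Schedule D Clearance is not current. So (a) applies.
Exception (b) requires that average daily discharge volume is under 710 litres; but average daily discharge volume is 790 litres, not under 710 litres, so (b) is unavailable.
Exception (c) does not apply: discharge is not routed to a licensed treatment works.

No — exception (a) applies; Tomás's workshop is not required to file a quarterly discharge report.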